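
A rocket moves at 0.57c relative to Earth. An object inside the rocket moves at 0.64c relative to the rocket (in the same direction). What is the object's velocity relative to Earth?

u = (u' + v)/(1 + u'v/c²)
Numerator: 0.64 + 0.57 = 1.21
Denominator: 1 + 0.3648 = 1.3648
u = 1.21/1.3648 = 0.8866c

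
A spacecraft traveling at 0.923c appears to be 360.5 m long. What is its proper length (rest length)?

Contracted length L = 360.5 m
γ = 1/√(1 - 0.923²) = 2.599
L₀ = γL = 2.599 × 360.5 = 936.9 m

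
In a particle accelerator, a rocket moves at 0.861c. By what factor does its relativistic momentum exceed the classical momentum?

p_rel = γmv, p_class = mv
Ratio = γ = 1/√(1 - 0.861²)
= 1/√(0.258679) = 1.966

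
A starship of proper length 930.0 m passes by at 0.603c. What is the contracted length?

Proper length L₀ = 930.0 m
γ = 1/√(1 - 0.603²) = 1.2535
L = L₀/γ = 930.0/1.2535 = 741.9 m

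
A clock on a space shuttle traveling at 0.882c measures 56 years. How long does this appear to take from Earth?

Proper time Δt₀ = 56 years
γ = 1/√(1 - 0.882²) = 2.122
Δt = γΔt₀ = 2.122 × 56 = 118.8 years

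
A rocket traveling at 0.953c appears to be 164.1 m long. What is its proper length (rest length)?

Contracted length L = 164.1 m
γ = 1/√(1 - 0.953²) = 3.3007
L₀ = γL = 3.3007 × 164.1 = 541.6 m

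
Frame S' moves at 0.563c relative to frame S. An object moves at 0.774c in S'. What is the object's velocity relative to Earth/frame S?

u = (u' + v)/(1 + u'v/c²)
Numerator: 0.774 + 0.563 = 1.337
Denominator: 1 + 0.435762 = 1.435762
u = 1.337/1.435762 = 0.9312c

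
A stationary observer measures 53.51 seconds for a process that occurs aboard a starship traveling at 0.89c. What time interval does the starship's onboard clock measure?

Dilated time Δt = 53.51 seconds
γ = 1/√(1 - 0.89²) = 2.193
Δt₀ = Δt/γ = 53.51/2.193 = 24.40 seconds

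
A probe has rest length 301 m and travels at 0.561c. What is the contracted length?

Proper length L₀ = 301 m
γ = 1/√(1 - 0.561²) = 1.208
L = L₀/γ = 301/1.208 = 249.2 m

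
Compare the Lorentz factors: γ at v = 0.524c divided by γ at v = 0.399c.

γ₁ = 1/√(1 - 0.524²) = 1.1741
γ₂ = 1/√(1 - 0.399²) = 1.0906
γ₁/γ₂ = 1.1741/1.0906 = 1.077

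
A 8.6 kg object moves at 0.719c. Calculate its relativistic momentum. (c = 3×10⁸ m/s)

γ = 1/√(1 - 0.719²) = 1.439
v = 0.719 × 3×10⁸ = 2.157×10⁸ m/s
p = γmv = 1.439 × 8.6 × 2.157×10⁸ = 2.669×10⁹ kg·m/s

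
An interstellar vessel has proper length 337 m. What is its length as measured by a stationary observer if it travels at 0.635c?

Proper length L₀ = 337 m
γ = 1/√(1 - 0.635²) = 1.2945
L = L₀/γ = 337/1.2945 = 260.3 m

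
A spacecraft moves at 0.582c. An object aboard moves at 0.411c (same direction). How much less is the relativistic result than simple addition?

Classical: u' + v = 0.411 + 0.582 = 0.993c
Relativistic: u = (0.411 + 0.582)/(1 + 0.239202) = 0.993/1.239202 = 0.8013c
Difference: 0.993 - 0.8013 = 0.1917c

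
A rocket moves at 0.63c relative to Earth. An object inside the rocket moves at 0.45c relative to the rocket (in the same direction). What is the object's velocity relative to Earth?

u = (u' + v)/(1 + u'v/c²)
Numerator: 0.45 + 0.63 = 1.08
Denominator: 1 + 0.2835 = 1.2835
u = 1.08/1.2835 = 0.8414c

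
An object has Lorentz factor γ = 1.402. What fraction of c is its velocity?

From γ = 1/√(1 - v²/c²):
1/γ² = 1/1.402² = 0.5087
v²/c² = 1 - 0.5087 = 0.4913
v/c = √(0.4913) = 0.7009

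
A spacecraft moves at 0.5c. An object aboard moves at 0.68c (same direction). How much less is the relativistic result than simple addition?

Classical: u' + v = 0.68 + 0.5 = 1.18c
Relativistic: u = (0.68 + 0.5)/(1 + 0.34) = 1.18/1.34 = 0.8806c
Difference: 1.18 - 0.8806 = 0.2994c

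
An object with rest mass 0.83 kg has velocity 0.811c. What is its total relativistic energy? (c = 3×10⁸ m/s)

γ = 1/√(1 - 0.811²) = 1.709
mc² = 0.83 × (3×10⁸)² = 7.470×10¹⁶ J
E = γmc² = 1.709 × 7.470×10¹⁶ = 1.277×10¹⁷ J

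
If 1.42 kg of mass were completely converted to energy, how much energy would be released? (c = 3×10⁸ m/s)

Using E = mc²:
c² = (3×10⁸)² = 9×10¹⁶ m²/s²
E = 1.42 × 9×10¹⁶ = 1.278×10¹⁷ J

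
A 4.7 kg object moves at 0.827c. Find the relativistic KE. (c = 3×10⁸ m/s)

γ = 1/√(1 - 0.827²) = 1.7787
γ - 1 = 0.7787
KE = (γ-1)mc² = 0.7787 × 4.7 × (3×10⁸)² = 3.294×10¹⁷ J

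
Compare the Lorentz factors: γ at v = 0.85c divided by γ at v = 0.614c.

γ₁ = 1/√(1 - 0.85²) = 1.898
γ₂ = 1/√(1 - 0.614²) = 1.267
γ₁/γ₂ = 1.898/1.267 = 1.498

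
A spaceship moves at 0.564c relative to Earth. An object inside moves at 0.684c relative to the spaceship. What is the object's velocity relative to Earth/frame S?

u = (u' + v)/(1 + u'v/c²)
Numerator: 0.684 + 0.564 = 1.248
Denominator: 1 + 0.385776 = 1.385776
u = 1.248/1.385776 = 0.9006c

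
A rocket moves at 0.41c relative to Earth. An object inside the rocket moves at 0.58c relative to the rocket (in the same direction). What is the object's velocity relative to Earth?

u = (u' + v)/(1 + u'v/c²)
Numerator: 0.58 + 0.41 = 0.99
Denominator: 1 + 0.2378 = 1.2378
u = 0.99/1.2378 = 0.7998c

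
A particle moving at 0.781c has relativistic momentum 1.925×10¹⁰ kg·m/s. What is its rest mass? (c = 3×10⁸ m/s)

γ = 1/√(1 - 0.781²) = 1.6012
v = 0.781 × 3×10⁸ = 2.343×10⁸ m/s
m = p/(γv) = 1.925×10¹⁰/(1.6012 × 2.343×10⁸) = 51.31 kg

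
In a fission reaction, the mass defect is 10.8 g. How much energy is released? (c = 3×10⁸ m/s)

Convert mass defect: Δm = 10.8 g = 0.0108 kg
E = Δm·c² = 0.0108 × (3×10⁸)²
= 0.0108 × 9×10¹⁶ = 9.720×10¹⁴ J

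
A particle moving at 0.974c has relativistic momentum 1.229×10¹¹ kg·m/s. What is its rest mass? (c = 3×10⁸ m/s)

γ = 1/√(1 - 0.974²) = 4.414
v = 0.974 × 3×10⁸ = 2.922×10⁸ m/s
m = p/(γv) = 1.229×10¹¹/(4.414 × 2.922×10⁸) = 95.29 kg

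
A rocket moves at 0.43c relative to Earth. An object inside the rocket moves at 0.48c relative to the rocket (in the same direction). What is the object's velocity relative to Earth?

u = (u' + v)/(1 + u'v/c²)
Numerator: 0.48 + 0.43 = 0.91
Denominator: 1 + 0.2064 = 1.2064
u = 0.91/1.2064 = 0.7543c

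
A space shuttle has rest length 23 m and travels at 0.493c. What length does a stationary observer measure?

Proper length L₀ = 23 m
γ = 1/√(1 - 0.493²) = 1.1494
L = L₀/γ = 23/1.1494 = 20.01 m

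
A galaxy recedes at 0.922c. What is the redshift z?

β = 0.922
(1+β)/(1-β) = 1.922/0.078 = 24.64
√(24.64) = 4.964
z = 4.964 - 1 = 3.964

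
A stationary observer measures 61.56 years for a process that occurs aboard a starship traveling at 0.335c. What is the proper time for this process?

Dilated time Δt = 61.56 years
γ = 1/√(1 - 0.335²) = 1.0613
Δt₀ = Δt/γ = 61.56/1.0613 = 58.00 years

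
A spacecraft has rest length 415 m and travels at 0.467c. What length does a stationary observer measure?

Proper length L₀ = 415 m
γ = 1/√(1 - 0.467²) = 1.1309
L = L₀/γ = 415/1.1309 = 367.0 m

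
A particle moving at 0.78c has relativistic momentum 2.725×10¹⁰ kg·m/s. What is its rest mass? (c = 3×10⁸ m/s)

γ = 1/√(1 - 0.78²) = 1.598
v = 0.78 × 3×10⁸ = 2.340×10⁸ m/s
m = p/(γv) = 2.725×10¹⁰/(1.598 × 2.340×10⁸) = 72.87 kg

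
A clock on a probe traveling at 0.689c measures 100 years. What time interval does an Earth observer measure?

Proper time Δt₀ = 100 years
γ = 1/√(1 - 0.689²) = 1.380
Δt = γΔt₀ = 1.380 × 100 = 138.0 years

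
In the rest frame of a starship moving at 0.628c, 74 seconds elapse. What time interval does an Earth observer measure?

Proper time Δt₀ = 74 seconds
γ = 1/√(1 - 0.628²) = 1.285
Δt = γΔt₀ = 1.285 × 74 = 95.09 seconds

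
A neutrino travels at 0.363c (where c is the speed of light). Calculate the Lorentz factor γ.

v/c = 0.363, so (v/c)² = 0.131769
1 - (v/c)² = 0.868231
γ = 1/√(0.868231) = 1.073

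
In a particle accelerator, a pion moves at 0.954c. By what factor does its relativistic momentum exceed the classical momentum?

p_rel = γmv, p_class = mv
Ratio = γ = 1/√(1 - 0.954²)
= 1/√(0.089884) = 3.335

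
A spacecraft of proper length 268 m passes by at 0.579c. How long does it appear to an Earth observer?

Proper length L₀ = 268 m
γ = 1/√(1 - 0.579²) = 1.2265
L = L₀/γ = 268/1.2265 = 218.5 m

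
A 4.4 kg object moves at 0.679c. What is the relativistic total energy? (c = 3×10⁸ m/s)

γ = 1/√(1 - 0.679²) = 1.362
mc² = 4.4 × (3×10⁸)² = 3.960×10¹⁷ J
E = γmc² = 1.362 × 3.960×10¹⁷ = 5.394×10¹⁷ J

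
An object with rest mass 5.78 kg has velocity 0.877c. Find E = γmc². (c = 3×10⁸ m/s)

γ = 1/√(1 - 0.877²) = 2.081
mc² = 5.78 × (3×10⁸)² = 5.202×10¹⁷ J
E = γmc² = 2.081 × 5.202×10¹⁷ = 1.083×10¹⁸ J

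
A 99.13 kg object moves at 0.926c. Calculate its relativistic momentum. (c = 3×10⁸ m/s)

γ = 1/√(1 - 0.926²) = 2.6488
v = 0.926 × 3×10⁸ = 2.778×10⁸ m/s
p = γmv = 2.6488 × 99.13 × 2.778×10⁸ = 7.294×10¹⁰ kg·m/s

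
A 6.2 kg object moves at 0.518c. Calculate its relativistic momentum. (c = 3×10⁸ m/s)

γ = 1/√(1 - 0.518²) = 1.169
v = 0.518 × 3×10⁸ = 1.554×10⁸ m/s
p = γmv = 1.169 × 6.2 × 1.554×10⁸ = 1.126×10⁹ kg·m/s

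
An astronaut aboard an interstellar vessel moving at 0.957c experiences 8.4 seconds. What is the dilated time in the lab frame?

Proper time Δt₀ = 8.4 seconds
γ = 1/√(1 - 0.957²) = 3.4472
Δt = γΔt₀ = 3.4472 × 8.4 = 28.96 seconds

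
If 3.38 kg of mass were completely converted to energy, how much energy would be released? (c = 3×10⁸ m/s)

Using E = mc²:
c² = (3×10⁸)² = 9×10¹⁶ m²/s²
E = 3.38 × 9×10¹⁶ = 3.042×10¹⁷ J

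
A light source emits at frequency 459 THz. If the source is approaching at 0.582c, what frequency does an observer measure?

β = v/c = 0.582
(1+β)/(1-β) = 1.582/0.418 = 3.7847
Doppler factor = √(3.7847) = 1.94543
f_obs = 459 × 1.94543 = 893.0 THz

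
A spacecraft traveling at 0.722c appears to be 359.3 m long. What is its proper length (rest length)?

Contracted length L = 359.3 m
γ = 1/√(1 - 0.722²) = 1.4453
L₀ = γL = 1.4453 × 359.3 = 519.3 m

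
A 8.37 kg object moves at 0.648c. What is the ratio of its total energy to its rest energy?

E = γmc², E₀ = mc²
E/E₀ = γ = 1/√(1 - 0.648²) = 1.313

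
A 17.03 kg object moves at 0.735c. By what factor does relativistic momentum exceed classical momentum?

p_rel = γmv, p_class = mv
Ratio = γ = 1/√(1 - 0.735²) = 1.475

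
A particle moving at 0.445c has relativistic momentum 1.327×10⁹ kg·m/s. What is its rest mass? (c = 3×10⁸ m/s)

γ = 1/√(1 - 0.445²) = 1.11666
v = 0.445 × 3×10⁸ = 1.335×10⁸ m/s
m = p/(γv) = 1.327×10⁹/(1.11666 × 1.335×10⁸) = 8.902 kg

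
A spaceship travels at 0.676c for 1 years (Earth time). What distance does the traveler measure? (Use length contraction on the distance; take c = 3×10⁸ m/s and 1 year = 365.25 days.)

Earth distance: d = v × t = 0.676c × 1 yr = 6.400×10¹⁵ m
γ = 1.357
d' = d/γ = 6.400×10¹⁵/1.357 = 4.716×10¹⁵ m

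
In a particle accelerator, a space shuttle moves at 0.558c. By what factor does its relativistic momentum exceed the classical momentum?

p_rel = γmv, p_class = mv
Ratio = γ = 1/√(1 - 0.558²)
= 1/√(0.688636) = 1.205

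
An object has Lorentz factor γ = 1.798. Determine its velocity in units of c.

From γ = 1/√(1 - v²/c²):
1/γ² = 1/1.798² = 0.3093
v²/c² = 1 - 0.3093 = 0.6907
v/c = √(0.6907) = 0.8311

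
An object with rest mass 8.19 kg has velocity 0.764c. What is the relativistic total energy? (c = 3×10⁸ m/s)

γ = 1/√(1 - 0.764²) = 1.5499
mc² = 8.19 × (3×10⁸)² = 7.371×10¹⁷ J
E = γmc² = 1.5499 × 7.371×10¹⁷ = 1.142×10¹⁸ J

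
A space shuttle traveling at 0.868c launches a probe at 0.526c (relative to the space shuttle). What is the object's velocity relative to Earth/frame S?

u = (u' + v)/(1 + u'v/c²)
Numerator: 0.526 + 0.868 = 1.394
Denominator: 1 + 0.456568 = 1.456568
u = 1.394/1.456568 = 0.9570c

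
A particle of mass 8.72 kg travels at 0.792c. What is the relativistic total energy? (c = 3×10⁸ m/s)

γ = 1/√(1 - 0.792²) = 1.6379
mc² = 8.72 × (3×10⁸)² = 7.848×10¹⁷ J
E = γmc² = 1.6379 × 7.848×10¹⁷ = 1.285×10¹⁸ J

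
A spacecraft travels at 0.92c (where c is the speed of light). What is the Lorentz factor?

v/c = 0.92, so (v/c)² = 0.8464
1 - (v/c)² = 0.1536
γ = 1/√(0.1536) = 2.552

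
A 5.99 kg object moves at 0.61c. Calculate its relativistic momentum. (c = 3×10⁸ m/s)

γ = 1/√(1 - 0.61²) = 1.262
v = 0.61 × 3×10⁸ = 1.830×10⁸ m/s
p = γmv = 1.262 × 5.99 × 1.830×10⁸ = 1.383×10⁹ kg·m/s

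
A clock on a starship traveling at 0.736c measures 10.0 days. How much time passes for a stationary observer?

Proper time Δt₀ = 10.0 days
γ = 1/√(1 - 0.736²) = 1.477
Δt = γΔt₀ = 1.477 × 10.0 = 14.77 days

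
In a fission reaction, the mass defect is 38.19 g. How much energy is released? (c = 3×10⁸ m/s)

Convert mass defect: Δm = 38.19 g = 0.03819 kg
E = Δm·c² = 0.03819 × (3×10⁸)²
= 0.03819 × 9×10¹⁶ = 3.437×10¹⁵ J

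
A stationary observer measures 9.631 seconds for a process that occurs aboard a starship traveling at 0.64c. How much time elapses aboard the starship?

Dilated time Δt = 9.631 seconds
γ = 1/√(1 - 0.64²) = 1.3014
Δt₀ = Δt/γ = 9.631/1.3014 = 7.400 seconds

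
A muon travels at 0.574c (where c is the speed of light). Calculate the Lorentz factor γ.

v/c = 0.574, so (v/c)² = 0.329476
1 - (v/c)² = 0.670524
γ = 1/√(0.670524) = 1.221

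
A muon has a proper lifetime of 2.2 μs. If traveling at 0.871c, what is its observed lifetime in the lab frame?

Proper lifetime τ₀ = 2.2 μs
γ = 1/√(1 - 0.871²) = 2.0355
τ = γτ₀ = 2.0355 × 2.2 μs = 4.478 μs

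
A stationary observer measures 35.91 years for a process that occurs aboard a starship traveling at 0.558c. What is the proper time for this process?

Dilated time Δt = 35.91 years
γ = 1/√(1 - 0.558²) = 1.205
Δt₀ = Δt/γ = 35.91/1.205 = 29.80 years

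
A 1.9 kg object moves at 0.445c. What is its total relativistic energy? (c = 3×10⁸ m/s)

γ = 1/√(1 - 0.445²) = 1.11666
mc² = 1.9 × (3×10⁸)² = 1.710×10¹⁷ J
E = γmc² = 1.11666 × 1.710×10¹⁷ = 1.909×10¹⁷ J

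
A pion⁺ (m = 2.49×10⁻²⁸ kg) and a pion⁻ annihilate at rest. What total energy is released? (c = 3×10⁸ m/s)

Both particles have the same rest mass, so total mass = 2m
E = 2m·c² = 2 × 2.49×10⁻²⁸ × (3×10⁸)²
= 2 × 2.49×10⁻²⁸ × 9×10¹⁶
= 4.482×10⁻¹¹ J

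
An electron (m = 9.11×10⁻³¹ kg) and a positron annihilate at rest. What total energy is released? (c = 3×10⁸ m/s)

Both particles have the same rest mass, so total mass = 2m
E = 2m·c² = 2 × 9.11×10⁻³¹ × (3×10⁸)²
= 2 × 9.11×10⁻³¹ × 9×10¹⁶
= 1.640×10⁻¹³ J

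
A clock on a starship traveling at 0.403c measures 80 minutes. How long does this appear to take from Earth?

Proper time Δt₀ = 80 minutes
γ = 1/√(1 - 0.403²) = 1.09266
Δt = γΔt₀ = 1.09266 × 80 = 87.41 minutes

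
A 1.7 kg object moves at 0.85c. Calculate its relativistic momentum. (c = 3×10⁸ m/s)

γ = 1/√(1 - 0.85²) = 1.8983
v = 0.85 × 3×10⁸ = 2.550×10⁸ m/s
p = γmv = 1.8983 × 1.7 × 2.550×10⁸ = 8.229×10⁸ kg·m/s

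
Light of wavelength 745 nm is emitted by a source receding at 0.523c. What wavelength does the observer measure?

β = 0.523
Wavelength Doppler factor = √(1.523/0.477) = √(3.193) = 1.787
λ_obs = 745 × 1.787 = 1331 nm (redshift)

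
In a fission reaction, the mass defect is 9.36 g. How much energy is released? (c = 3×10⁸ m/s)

Convert mass defect: Δm = 9.36 g = 0.00936 kg
E = Δm·c² = 0.00936 × (3×10⁸)²
= 0.00936 × 9×10¹⁶ = 8.424×10¹⁴ J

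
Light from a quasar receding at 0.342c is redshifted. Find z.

β = 0.342
(1+β)/(1-β) = 1.342/0.658 = 2.0395
√(2.0395) = 1.4281
z = 1.4281 - 1 = 0.4281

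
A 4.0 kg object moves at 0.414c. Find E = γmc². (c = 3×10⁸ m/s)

γ = 1/√(1 - 0.414²) = 1.0986
mc² = 4.0 × (3×10⁸)² = 3.600×10¹⁷ J
E = γmc² = 1.0986 × 3.600×10¹⁷ = 3.955×10¹⁷ J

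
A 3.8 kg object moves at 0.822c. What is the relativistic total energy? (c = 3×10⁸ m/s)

γ = 1/√(1 - 0.822²) = 1.75596
mc² = 3.8 × (3×10⁸)² = 3.420×10¹⁷ J
E = γmc² = 1.75596 × 3.420×10¹⁷ = 6.005×10¹⁷ J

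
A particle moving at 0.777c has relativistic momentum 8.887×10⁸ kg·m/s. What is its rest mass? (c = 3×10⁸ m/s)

γ = 1/√(1 - 0.777²) = 1.5886
v = 0.777 × 3×10⁸ = 2.331×10⁸ m/s
m = p/(γv) = 8.887×10⁸/(1.5886 × 2.331×10⁸) = 2.400 kg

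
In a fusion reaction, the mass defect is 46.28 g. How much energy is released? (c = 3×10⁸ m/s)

Convert mass defect: Δm = 46.28 g = 0.04628 kg
E = Δm·c² = 0.04628 × (3×10⁸)²
= 0.04628 × 9×10¹⁶ = 4.165×10¹⁵ J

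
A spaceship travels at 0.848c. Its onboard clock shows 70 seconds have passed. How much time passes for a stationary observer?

Proper time Δt₀ = 70 seconds
γ = 1/√(1 - 0.848²) = 1.887
Δt = γΔt₀ = 1.887 × 70 = 132.1 seconds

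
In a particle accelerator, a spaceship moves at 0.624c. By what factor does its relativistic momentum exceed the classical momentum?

p_rel = γmv, p_class = mv
Ratio = γ = 1/√(1 - 0.624²)
= 1/√(0.610624) = 1.280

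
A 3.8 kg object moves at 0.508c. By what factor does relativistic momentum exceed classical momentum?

p_rel = γmv, p_class = mv
Ratio = γ = 1/√(1 - 0.508²) = 1.161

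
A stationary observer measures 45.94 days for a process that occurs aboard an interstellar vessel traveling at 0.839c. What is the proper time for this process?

Dilated time Δt = 45.94 days
γ = 1/√(1 - 0.839²) = 1.8378
Δt₀ = Δt/γ = 45.94/1.8378 = 25.00 days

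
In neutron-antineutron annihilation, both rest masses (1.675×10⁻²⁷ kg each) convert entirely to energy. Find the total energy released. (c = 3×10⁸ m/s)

Both particles have the same rest mass, so total mass = 2m
E = 2m·c² = 2 × 1.675×10⁻²⁷ × (3×10⁸)²
= 2 × 1.675×10⁻²⁷ × 9×10¹⁶
= 3.015×10⁻¹⁰ J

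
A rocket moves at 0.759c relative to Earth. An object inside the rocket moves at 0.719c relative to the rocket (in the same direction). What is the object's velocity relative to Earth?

u = (u' + v)/(1 + u'v/c²)
Numerator: 0.719 + 0.759 = 1.478
Denominator: 1 + 0.545721 = 1.545721
u = 1.478/1.545721 = 0.9562c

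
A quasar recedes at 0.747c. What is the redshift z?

β = 0.747
(1+β)/(1-β) = 1.747/0.253 = 6.905
√(6.905) = 2.628
z = 2.628 - 1 = 1.628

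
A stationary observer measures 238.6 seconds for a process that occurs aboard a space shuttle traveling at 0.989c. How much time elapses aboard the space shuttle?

Dilated time Δt = 238.6 seconds
γ = 1/√(1 - 0.989²) = 6.761
Δt₀ = Δt/γ = 238.6/6.761 = 35.29 seconds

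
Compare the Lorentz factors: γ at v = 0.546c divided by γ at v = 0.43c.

γ₁ = 1/√(1 - 0.546²) = 1.194
γ₂ = 1/√(1 - 0.43²) = 1.108
γ₁/γ₂ = 1.194/1.108 = 1.078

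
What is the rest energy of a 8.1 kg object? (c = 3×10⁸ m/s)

c² = (3×10⁸)² = 9.000×10¹⁶ m²/s²
E₀ = mc² = 8.1 × 9.000×10¹⁶ = 7.290×10¹⁷ J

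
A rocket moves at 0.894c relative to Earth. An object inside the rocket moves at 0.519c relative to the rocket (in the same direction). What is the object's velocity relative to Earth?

u = (u' + v)/(1 + u'v/c²)
Numerator: 0.519 + 0.894 = 1.413
Denominator: 1 + 0.463986 = 1.463986
u = 1.413/1.463986 = 0.9652c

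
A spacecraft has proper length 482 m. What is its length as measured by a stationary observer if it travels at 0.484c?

Proper length L₀ = 482 m
γ = 1/√(1 - 0.484²) = 1.1428
L = L₀/γ = 482/1.1428 = 421.8 m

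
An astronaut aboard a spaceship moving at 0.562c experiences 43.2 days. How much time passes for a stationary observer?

Proper time Δt₀ = 43.2 days
γ = 1/√(1 - 0.562²) = 1.209
Δt = γΔt₀ = 1.209 × 43.2 = 52.23 days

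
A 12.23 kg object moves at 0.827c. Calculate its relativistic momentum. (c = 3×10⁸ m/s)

γ = 1/√(1 - 0.827²) = 1.7787
v = 0.827 × 3×10⁸ = 2.481×10⁸ m/s
p = γmv = 1.7787 × 12.23 × 2.481×10⁸ = 5.397×10⁹ kg·m/s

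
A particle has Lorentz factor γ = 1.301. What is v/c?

From γ = 1/√(1 - v²/c²):
1/γ² = 1/1.301² = 0.5908
v²/c² = 1 - 0.5908 = 0.4092
v/c = √(0.4092) = 0.6397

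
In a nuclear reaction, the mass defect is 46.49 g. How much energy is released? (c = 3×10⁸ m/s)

Convert mass defect: Δm = 46.49 g = 0.04649 kg
E = Δm·c² = 0.04649 × (3×10⁸)²
= 0.04649 × 9×10¹⁶ = 4.184×10¹⁵ J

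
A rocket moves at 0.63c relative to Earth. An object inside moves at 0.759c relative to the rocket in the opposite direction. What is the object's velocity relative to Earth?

Object's velocity in rocket frame is u' = -0.759c
u = (u' + v)/(1 + u'v/c²) = (v - 0.759)/(1 - 0.759·v/c²)
Numerator: 0.63 - 0.759 = -0.129
Denominator: 1 - 0.47817 = 0.52183
u = -0.129/0.52183 = -0.2472c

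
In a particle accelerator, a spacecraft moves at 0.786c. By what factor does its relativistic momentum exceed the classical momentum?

p_rel = γmv, p_class = mv
Ratio = γ = 1/√(1 - 0.786²)
= 1/√(0.382204) = 1.618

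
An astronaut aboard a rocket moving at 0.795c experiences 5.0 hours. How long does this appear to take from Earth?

Proper time Δt₀ = 5.0 hours
γ = 1/√(1 - 0.795²) = 1.6485
Δt = γΔt₀ = 1.6485 × 5.0 = 8.243 hours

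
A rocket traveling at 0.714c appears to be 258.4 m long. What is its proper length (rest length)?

Contracted length L = 258.4 m
γ = 1/√(1 - 0.714²) = 1.4283
L₀ = γL = 1.4283 × 258.4 = 369.1 m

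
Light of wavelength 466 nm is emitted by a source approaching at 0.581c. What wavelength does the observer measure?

β = 0.581
Wavelength Doppler factor = √(0.419/1.581) = √(0.2650) = 0.5148
λ_obs = 466 × 0.5148 = 239.9 nm (blueshift)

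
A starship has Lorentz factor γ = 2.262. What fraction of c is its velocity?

From γ = 1/√(1 - v²/c²):
1/γ² = 1/2.262² = 0.1954
v²/c² = 1 - 0.1954 = 0.8046
v/c = √(0.8046) = 0.8970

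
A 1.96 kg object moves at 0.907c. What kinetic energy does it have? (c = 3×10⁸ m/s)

γ = 1/√(1 - 0.907²) = 2.3746
γ - 1 = 1.3746
KE = (γ-1)mc² = 1.3746 × 1.96 × (3×10⁸)² = 2.425×10¹⁷ J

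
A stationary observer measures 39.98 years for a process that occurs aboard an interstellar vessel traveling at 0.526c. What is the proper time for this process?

Dilated time Δt = 39.98 years
γ = 1/√(1 - 0.526²) = 1.176
Δt₀ = Δt/γ = 39.98/1.176 = 34.00 years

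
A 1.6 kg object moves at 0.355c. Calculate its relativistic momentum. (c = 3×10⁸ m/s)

γ = 1/√(1 - 0.355²) = 1.070
v = 0.355 × 3×10⁸ = 1.065×10⁸ m/s
p = γmv = 1.070 × 1.6 × 1.065×10⁸ = 1.823×10⁸ kg·m/s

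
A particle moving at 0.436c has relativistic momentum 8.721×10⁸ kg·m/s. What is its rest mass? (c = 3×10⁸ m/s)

γ = 1/√(1 - 0.436²) = 1.1112
v = 0.436 × 3×10⁸ = 1.308×10⁸ m/s
m = p/(γv) = 8.721×10⁸/(1.1112 × 1.308×10⁸) = 6.000 kg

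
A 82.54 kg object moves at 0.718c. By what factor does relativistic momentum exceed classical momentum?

p_rel = γmv, p_class = mv
Ratio = γ = 1/√(1 - 0.718²) = 1.437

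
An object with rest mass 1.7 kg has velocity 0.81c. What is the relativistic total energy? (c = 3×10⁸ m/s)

γ = 1/√(1 - 0.81²) = 1.705
mc² = 1.7 × (3×10⁸)² = 1.530×10¹⁷ J
E = γmc² = 1.705 × 1.530×10¹⁷ = 2.609×10¹⁷ J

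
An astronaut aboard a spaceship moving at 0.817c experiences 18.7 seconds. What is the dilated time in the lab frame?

Proper time Δt₀ = 18.7 seconds
γ = 1/√(1 - 0.817²) = 1.734
Δt = γΔt₀ = 1.734 × 18.7 = 32.43 seconds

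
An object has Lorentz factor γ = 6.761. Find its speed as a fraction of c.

From γ = 1/√(1 - v²/c²):
1/γ² = 1/6.761² = 0.02188
v²/c² = 1 - 0.02188 = 0.9781
v/c = √(0.9781) = 0.9890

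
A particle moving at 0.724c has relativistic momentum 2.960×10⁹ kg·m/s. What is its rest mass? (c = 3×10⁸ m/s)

γ = 1/√(1 - 0.724²) = 1.4497
v = 0.724 × 3×10⁸ = 2.172×10⁸ m/s
m = p/(γv) = 2.960×10⁹/(1.4497 × 2.172×10⁸) = 9.401 kg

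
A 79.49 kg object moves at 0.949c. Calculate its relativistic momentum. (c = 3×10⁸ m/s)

γ = 1/√(1 - 0.949²) = 3.172
v = 0.949 × 3×10⁸ = 2.847×10⁸ m/s
p = γmv = 3.172 × 79.49 × 2.847×10⁸ = 7.178×10¹⁰ kg·m/s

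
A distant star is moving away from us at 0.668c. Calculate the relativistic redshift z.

β = 0.668
(1+β)/(1-β) = 1.668/0.332 = 5.024
√(5.024) = 2.241
z = 2.241 - 1 = 1.241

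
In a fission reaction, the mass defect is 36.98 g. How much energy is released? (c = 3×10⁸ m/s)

Convert mass defect: Δm = 36.98 g = 0.03698 kg
E = Δm·c² = 0.03698 × (3×10⁸)²
= 0.03698 × 9×10¹⁶ = 3.328×10¹⁵ J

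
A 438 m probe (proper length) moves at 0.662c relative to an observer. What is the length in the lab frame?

Proper length L₀ = 438 m
γ = 1/√(1 - 0.662²) = 1.334
L = L₀/γ = 438/1.334 = 328.3 m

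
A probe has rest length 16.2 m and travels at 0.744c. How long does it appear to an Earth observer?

Proper length L₀ = 16.2 m
γ = 1/√(1 - 0.744²) = 1.497
L = L₀/γ = 16.2/1.497 = 10.82 m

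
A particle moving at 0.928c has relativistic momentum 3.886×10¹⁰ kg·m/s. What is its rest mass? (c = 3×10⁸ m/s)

γ = 1/√(1 - 0.928²) = 2.684
v = 0.928 × 3×10⁸ = 2.784×10⁸ m/s
m = p/(γv) = 3.886×10¹⁰/(2.684 × 2.784×10⁸) = 52.01 kg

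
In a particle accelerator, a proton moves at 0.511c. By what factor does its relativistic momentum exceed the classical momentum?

p_rel = γmv, p_class = mv
Ratio = γ = 1/√(1 - 0.511²)
= 1/√(0.738879) = 1.163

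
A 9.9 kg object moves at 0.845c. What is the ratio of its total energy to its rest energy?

E = γmc², E₀ = mc²
E/E₀ = γ = 1/√(1 - 0.845²) = 1.870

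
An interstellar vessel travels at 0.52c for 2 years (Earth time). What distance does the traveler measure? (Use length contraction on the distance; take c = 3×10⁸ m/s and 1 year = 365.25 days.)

Earth distance: d = v × t = 0.52c × 2 yr = 9.8460×10¹⁵ m
γ = 1.1707
d' = d/γ = 9.8460×10¹⁵/1.1707 = 8.410×10¹⁵ m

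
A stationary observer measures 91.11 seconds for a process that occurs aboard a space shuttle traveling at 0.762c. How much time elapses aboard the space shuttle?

Dilated time Δt = 91.11 seconds
γ = 1/√(1 - 0.762²) = 1.5442
Δt₀ = Δt/γ = 91.11/1.5442 = 59.00 seconds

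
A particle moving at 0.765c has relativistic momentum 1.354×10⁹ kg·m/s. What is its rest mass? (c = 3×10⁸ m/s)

γ = 1/√(1 - 0.765²) = 1.5527
v = 0.765 × 3×10⁸ = 2.295×10⁸ m/s
m = p/(γv) = 1.354×10⁹/(1.5527 × 2.295×10⁸) = 3.800 kg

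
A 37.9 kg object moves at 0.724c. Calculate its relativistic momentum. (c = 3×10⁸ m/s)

γ = 1/√(1 - 0.724²) = 1.4497
v = 0.724 × 3×10⁸ = 2.172×10⁸ m/s
p = γmv = 1.4497 × 37.9 × 2.172×10⁸ = 1.193×10¹⁰ kg·m/s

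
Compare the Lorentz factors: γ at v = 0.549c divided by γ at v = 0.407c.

γ₁ = 1/√(1 - 0.549²) = 1.1964
γ₂ = 1/√(1 - 0.407²) = 1.0948
γ₁/γ₂ = 1.1964/1.0948 = 1.093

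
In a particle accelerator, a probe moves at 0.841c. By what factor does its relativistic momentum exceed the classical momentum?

p_rel = γmv, p_class = mv
Ratio = γ = 1/√(1 - 0.841²)
= 1/√(0.292719) = 1.848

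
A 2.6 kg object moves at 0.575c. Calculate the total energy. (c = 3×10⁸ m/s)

γ = 1/√(1 - 0.575²) = 1.2223
mc² = 2.6 × (3×10⁸)² = 2.340×10¹⁷ J
E = γmc² = 1.2223 × 2.340×10¹⁷ = 2.860×10¹⁷ J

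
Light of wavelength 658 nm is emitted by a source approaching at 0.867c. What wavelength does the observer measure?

β = 0.867
Wavelength Doppler factor = √(0.133/1.867) = √(0.07124) = 0.2669
λ_obs = 658 × 0.2669 = 175.6 nm (blueshift)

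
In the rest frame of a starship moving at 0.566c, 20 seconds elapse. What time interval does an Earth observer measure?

Proper time Δt₀ = 20 seconds
γ = 1/√(1 - 0.566²) = 1.213
Δt = γΔt₀ = 1.213 × 20 = 24.26 seconds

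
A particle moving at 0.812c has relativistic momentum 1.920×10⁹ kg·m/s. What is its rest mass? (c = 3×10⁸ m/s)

γ = 1/√(1 - 0.812²) = 1.7133
v = 0.812 × 3×10⁸ = 2.436×10⁸ m/s
m = p/(γv) = 1.920×10⁹/(1.7133 × 2.436×10⁸) = 4.600 kg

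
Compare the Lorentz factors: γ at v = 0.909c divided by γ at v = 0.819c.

γ₁ = 1/√(1 - 0.909²) = 2.3993
γ₂ = 1/√(1 - 0.819²) = 1.7428
γ₁/γ₂ = 2.3993/1.7428 = 1.377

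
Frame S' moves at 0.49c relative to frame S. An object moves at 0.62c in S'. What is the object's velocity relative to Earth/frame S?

u = (u' + v)/(1 + u'v/c²)
Numerator: 0.62 + 0.49 = 1.11
Denominator: 1 + 0.3038 = 1.3038
u = 1.11/1.3038 = 0.8514c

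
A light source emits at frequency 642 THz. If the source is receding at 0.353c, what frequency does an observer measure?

β = v/c = 0.353
(1-β)/(1+β) = 0.647/1.353 = 0.4782
Doppler factor = √(0.4782) = 0.69152
f_obs = 642 × 0.69152 = 444.0 THz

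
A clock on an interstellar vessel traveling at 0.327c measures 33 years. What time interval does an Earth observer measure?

Proper time Δt₀ = 33 years
γ = 1/√(1 - 0.327²) = 1.0582
Δt = γΔt₀ = 1.0582 × 33 = 34.92 years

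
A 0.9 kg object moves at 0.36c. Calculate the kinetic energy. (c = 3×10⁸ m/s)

γ = 1/√(1 - 0.36²) = 1.07187
γ - 1 = 0.07187
KE = (γ-1)mc² = 0.07187 × 0.9 × (3×10⁸)² = 5.821×10¹⁵ J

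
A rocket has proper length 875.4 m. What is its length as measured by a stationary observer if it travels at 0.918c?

Proper length L₀ = 875.4 m
γ = 1/√(1 - 0.918²) = 2.5216
L = L₀/γ = 875.4/2.5216 = 347.2 m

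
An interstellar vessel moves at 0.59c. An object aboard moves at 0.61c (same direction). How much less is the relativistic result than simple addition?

Classical: u' + v = 0.61 + 0.59 = 1.2c
Relativistic: u = (0.61 + 0.59)/(1 + 0.3599) = 1.2/1.3599 = 0.8824c
Difference: 1.2 - 0.8824 = 0.3176c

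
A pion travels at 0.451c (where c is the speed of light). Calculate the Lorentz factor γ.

v/c = 0.451, so (v/c)² = 0.203401
1 - (v/c)² = 0.796599
γ = 1/√(0.796599) = 1.120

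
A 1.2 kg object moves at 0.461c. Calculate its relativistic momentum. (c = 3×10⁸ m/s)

γ = 1/√(1 - 0.461²) = 1.127
v = 0.461 × 3×10⁸ = 1.383×10⁸ m/s
p = γmv = 1.127 × 1.2 × 1.383×10⁸ = 1.870×10⁸ kg·m/s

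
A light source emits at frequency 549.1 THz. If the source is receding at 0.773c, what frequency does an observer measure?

β = v/c = 0.773
(1-β)/(1+β) = 0.227/1.773 = 0.1280
Doppler factor = √(0.1280) = 0.3578
f_obs = 549.1 × 0.3578 = 196.5 THz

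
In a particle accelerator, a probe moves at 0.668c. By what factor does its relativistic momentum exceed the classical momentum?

p_rel = γmv, p_class = mv
Ratio = γ = 1/√(1 - 0.668²)
= 1/√(0.553776) = 1.344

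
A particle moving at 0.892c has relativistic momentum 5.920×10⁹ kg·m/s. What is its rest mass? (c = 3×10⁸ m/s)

γ = 1/√(1 - 0.892²) = 2.212
v = 0.892 × 3×10⁸ = 2.676×10⁸ m/s
m = p/(γv) = 5.920×10⁹/(2.212 × 2.676×10⁸) = 10.00 kg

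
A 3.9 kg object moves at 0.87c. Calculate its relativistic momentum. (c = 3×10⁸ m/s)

γ = 1/√(1 - 0.87²) = 2.028
v = 0.87 × 3×10⁸ = 2.610×10⁸ m/s
p = γmv = 2.028 × 3.9 × 2.610×10⁸ = 2.064×10⁹ kg·m/s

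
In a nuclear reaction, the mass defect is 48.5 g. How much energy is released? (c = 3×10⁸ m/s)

Convert mass defect: Δm = 48.5 g = 0.0485 kg
E = Δm·c² = 0.0485 × (3×10⁸)²
= 0.0485 × 9×10¹⁶ = 4.365×10¹⁵ J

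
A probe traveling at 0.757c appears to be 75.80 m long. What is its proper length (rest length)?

Contracted length L = 75.80 m
γ = 1/√(1 - 0.757²) = 1.530
L₀ = γL = 1.530 × 75.80 = 116.0 m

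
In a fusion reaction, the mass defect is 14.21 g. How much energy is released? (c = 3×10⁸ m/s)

Convert mass defect: Δm = 14.21 g = 0.01421 kg
E = Δm·c² = 0.01421 × (3×10⁸)²
= 0.01421 × 9×10¹⁶ = 1.279×10¹⁵ J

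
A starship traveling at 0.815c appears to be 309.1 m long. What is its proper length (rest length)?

Contracted length L = 309.1 m
γ = 1/√(1 - 0.815²) = 1.7257
L₀ = γL = 1.7257 × 309.1 = 533.4 m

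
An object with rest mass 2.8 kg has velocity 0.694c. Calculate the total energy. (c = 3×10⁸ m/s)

γ = 1/√(1 - 0.694²) = 1.389
mc² = 2.8 × (3×10⁸)² = 2.520×10¹⁷ J
E = γmc² = 1.389 × 2.520×10¹⁷ = 3.500×10¹⁷ J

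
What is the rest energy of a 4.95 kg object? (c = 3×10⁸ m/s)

c² = (3×10⁸)² = 9.000×10¹⁶ m²/s²
E₀ = mc² = 4.95 × 9.000×10¹⁶ = 4.455×10¹⁷ J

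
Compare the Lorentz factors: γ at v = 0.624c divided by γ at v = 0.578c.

γ₁ = 1/√(1 - 0.624²) = 1.2797
γ₂ = 1/√(1 - 0.578²) = 1.2254
γ₁/γ₂ = 1.2797/1.2254 = 1.044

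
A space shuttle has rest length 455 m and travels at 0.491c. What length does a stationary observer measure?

Proper length L₀ = 455 m
γ = 1/√(1 - 0.491²) = 1.1479
L = L₀/γ = 455/1.1479 = 396.4 m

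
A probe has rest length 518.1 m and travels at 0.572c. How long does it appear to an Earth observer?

Proper length L₀ = 518.1 m
γ = 1/√(1 - 0.572²) = 1.219
L = L₀/γ = 518.1/1.219 = 425.0 m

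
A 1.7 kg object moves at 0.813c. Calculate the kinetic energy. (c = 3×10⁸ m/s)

γ = 1/√(1 - 0.813²) = 1.7174
γ - 1 = 0.7174
KE = (γ-1)mc² = 0.7174 × 1.7 × (3×10⁸)² = 1.098×10¹⁷ J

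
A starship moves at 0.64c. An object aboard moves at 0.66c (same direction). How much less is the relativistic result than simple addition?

Classical: u' + v = 0.66 + 0.64 = 1.3c
Relativistic: u = (0.66 + 0.64)/(1 + 0.4224) = 1.3/1.4224 = 0.9139c
Difference: 1.3 - 0.9139 = 0.3861c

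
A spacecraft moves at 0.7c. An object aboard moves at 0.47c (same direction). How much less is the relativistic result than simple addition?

Classical: u' + v = 0.47 + 0.7 = 1.17c
Relativistic: u = (0.47 + 0.7)/(1 + 0.329) = 1.17/1.329 = 0.8804c
Difference: 1.17 - 0.8804 = 0.2896c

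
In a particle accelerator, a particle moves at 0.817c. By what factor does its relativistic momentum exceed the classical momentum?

p_rel = γmv, p_class = mv
Ratio = γ = 1/√(1 - 0.817²)
= 1/√(0.332511) = 1.734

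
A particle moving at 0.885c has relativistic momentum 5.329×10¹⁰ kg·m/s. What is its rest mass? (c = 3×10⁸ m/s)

γ = 1/√(1 - 0.885²) = 2.1478
v = 0.885 × 3×10⁸ = 2.655×10⁸ m/s
m = p/(γv) = 5.329×10¹⁰/(2.1478 × 2.655×10⁸) = 93.45 kg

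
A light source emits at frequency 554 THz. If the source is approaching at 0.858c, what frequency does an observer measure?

β = v/c = 0.858
(1+β)/(1-β) = 1.858/0.142 = 13.08
Doppler factor = √(13.08) = 3.617
f_obs = 554 × 3.617 = 2004 THz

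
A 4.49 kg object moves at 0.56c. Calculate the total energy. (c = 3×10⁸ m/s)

γ = 1/√(1 - 0.56²) = 1.20701
mc² = 4.49 × (3×10⁸)² = 4.041×10¹⁷ J
E = γmc² = 1.20701 × 4.041×10¹⁷ = 4.878×10¹⁷ J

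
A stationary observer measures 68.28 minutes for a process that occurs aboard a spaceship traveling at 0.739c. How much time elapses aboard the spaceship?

Dilated time Δt = 68.28 minutes
γ = 1/√(1 - 0.739²) = 1.4843
Δt₀ = Δt/γ = 68.28/1.4843 = 46.00 minutes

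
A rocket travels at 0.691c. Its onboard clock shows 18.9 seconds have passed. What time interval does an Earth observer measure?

Proper time Δt₀ = 18.9 seconds
γ = 1/√(1 - 0.691²) = 1.3834
Δt = γΔt₀ = 1.3834 × 18.9 = 26.15 seconds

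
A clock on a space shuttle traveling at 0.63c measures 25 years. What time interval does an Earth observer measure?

Proper time Δt₀ = 25 years
γ = 1/√(1 - 0.63²) = 1.2877
Δt = γΔt₀ = 1.2877 × 25 = 32.19 years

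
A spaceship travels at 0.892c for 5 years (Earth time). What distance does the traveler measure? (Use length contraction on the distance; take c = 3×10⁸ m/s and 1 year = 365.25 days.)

Earth distance: d = v × t = 0.892c × 5 yr = 4.222×10¹⁶ m
γ = 2.212
d' = d/γ = 4.222×10¹⁶/2.212 = 1.909×10¹⁶ m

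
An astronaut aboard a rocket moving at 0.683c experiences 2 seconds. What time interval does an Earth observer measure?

Proper time Δt₀ = 2 seconds
γ = 1/√(1 - 0.683²) = 1.369
Δt = γΔt₀ = 1.369 × 2 = 2.738 seconds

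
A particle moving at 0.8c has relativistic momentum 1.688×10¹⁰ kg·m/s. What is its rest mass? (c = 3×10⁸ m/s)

γ = 1/√(1 - 0.8²) = 1.6667
v = 0.8 × 3×10⁸ = 2.400×10⁸ m/s
m = p/(γv) = 1.688×10¹⁰/(1.6667 × 2.400×10⁸) = 42.20 kg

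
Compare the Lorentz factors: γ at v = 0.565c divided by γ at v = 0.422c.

γ₁ = 1/√(1 - 0.565²) = 1.212
γ₂ = 1/√(1 - 0.422²) = 1.103
γ₁/γ₂ = 1.212/1.103 = 1.099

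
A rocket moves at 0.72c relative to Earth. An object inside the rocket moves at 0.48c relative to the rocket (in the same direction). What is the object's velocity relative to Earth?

u = (u' + v)/(1 + u'v/c²)
Numerator: 0.48 + 0.72 = 1.2
Denominator: 1 + 0.3456 = 1.3456
u = 1.2/1.3456 = 0.8918c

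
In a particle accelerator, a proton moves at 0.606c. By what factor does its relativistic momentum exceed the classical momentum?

p_rel = γmv, p_class = mv
Ratio = γ = 1/√(1 - 0.606²)
= 1/√(0.632764) = 1.257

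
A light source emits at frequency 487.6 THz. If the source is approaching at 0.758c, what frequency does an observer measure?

β = v/c = 0.758
(1+β)/(1-β) = 1.758/0.242 = 7.264
Doppler factor = √(7.264) = 2.695
f_obs = 487.6 × 2.695 = 1314 THz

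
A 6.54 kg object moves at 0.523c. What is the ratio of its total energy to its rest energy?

E = γmc², E₀ = mc²
E/E₀ = γ = 1/√(1 - 0.523²) = 1.173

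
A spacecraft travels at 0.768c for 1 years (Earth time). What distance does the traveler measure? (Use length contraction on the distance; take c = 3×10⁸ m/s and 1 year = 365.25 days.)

Earth distance: d = v × t = 0.768c × 1 yr = 7.2709×10¹⁵ m
γ = 1.5614
d' = d/γ = 7.2709×10¹⁵/1.5614 = 4.657×10¹⁵ m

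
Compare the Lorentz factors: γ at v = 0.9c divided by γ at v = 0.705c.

γ₁ = 1/√(1 - 0.9²) = 2.294
γ₂ = 1/√(1 - 0.705²) = 1.410
γ₁/γ₂ = 2.294/1.410 = 1.627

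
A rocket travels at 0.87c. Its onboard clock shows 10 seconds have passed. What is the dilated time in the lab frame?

Proper time Δt₀ = 10 seconds
γ = 1/√(1 - 0.87²) = 2.028
Δt = γΔt₀ = 2.028 × 10 = 20.28 seconds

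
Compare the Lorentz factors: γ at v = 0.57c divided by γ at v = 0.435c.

γ₁ = 1/√(1 - 0.57²) = 1.2171
γ₂ = 1/√(1 - 0.435²) = 1.1106
γ₁/γ₂ = 1.2171/1.1106 = 1.096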